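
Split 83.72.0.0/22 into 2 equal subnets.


New prefix = 22 + 1 = 23
Each subnet has 512 addresses
  83.72.0.0/23
  83.72.2.0/23
Subnets: 83.72.0.0/23, 83.72.2.0/23


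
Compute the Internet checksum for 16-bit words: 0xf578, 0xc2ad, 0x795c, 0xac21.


Sum all words (with carry folding):
+ 0xf578 = 0xf578
+ 0xc2ad = 0xb826
+ 0x795c = 0x3183
+ 0xac21 = 0xdda4
One's complement: ~0xdda4
Checksum = 0x225b


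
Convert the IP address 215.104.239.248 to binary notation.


215 = 11010111
104 = 01101000
239 = 11101111
248 = 11111000
Binary: 11010111.01101000.11101111.11111000


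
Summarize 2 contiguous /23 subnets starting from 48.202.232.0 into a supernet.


Original prefix: /23
Number of subnets: 2 = 2^1
New prefix = 23 - 1 = 22
Supernet: 48.202.232.0/22


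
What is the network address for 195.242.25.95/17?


IP:   11000011.11110010.00011001.01011111
Mask: 11111111.11111111.10000000.00000000
AND operation:
Net:  11000011.11110010.00000000.00000000
Network: 195.242.0.0/17


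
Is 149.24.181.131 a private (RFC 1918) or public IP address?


RFC 1918 private ranges:
  10.0.0.0/8 (10.0.0.0 - 10.255.255.255)
  172.16.0.0/12 (172.16.0.0 - 172.31.255.255)
  192.168.0.0/16 (192.168.0.0 - 192.168.255.255)
Public (not in any RFC 1918 range)


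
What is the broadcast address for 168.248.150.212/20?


Network: 168.248.144.0/20
Host bits = 12
Set all host bits to 1:
Broadcast: 168.248.159.255


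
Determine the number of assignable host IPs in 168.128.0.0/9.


Host bits = 32 - 9 = 23
Total addresses = 2^23 = 8388608
Usable = total - 2 (network and broadcast)
Usable hosts: 8388606


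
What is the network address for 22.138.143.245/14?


IP:   00010110.10001010.10001111.11110101
Mask: 11111111.11111100.00000000.00000000
AND operation:
Net:  00010110.10001000.00000000.00000000
Network: 22.136.0.0/14


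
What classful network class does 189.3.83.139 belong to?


First octet: 189
Binary: 10111101
10xxxxxx -> Class B (128-191)
Class B, default mask 255.255.0.0 (/16)


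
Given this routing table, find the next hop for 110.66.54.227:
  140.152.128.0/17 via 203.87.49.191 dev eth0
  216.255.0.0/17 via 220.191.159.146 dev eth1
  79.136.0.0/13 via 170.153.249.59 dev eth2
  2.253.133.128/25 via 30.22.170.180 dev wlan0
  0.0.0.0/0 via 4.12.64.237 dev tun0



Longest prefix match for 110.66.54.227:
  /17 140.152.128.0: no
  /17 216.255.0.0: no
  /13 79.136.0.0: no
  /25 2.253.133.128: no
  /0 0.0.0.0: MATCH
Selected: next-hop 4.12.64.237 via tun0 (matched /0)


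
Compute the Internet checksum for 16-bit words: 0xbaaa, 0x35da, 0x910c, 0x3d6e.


Sum all words (with carry folding):
+ 0xbaaa = 0xbaaa
+ 0x35da = 0xf084
+ 0x910c = 0x8191
+ 0x3d6e = 0xbeff
One's complement: ~0xbeff
Checksum = 0x4100


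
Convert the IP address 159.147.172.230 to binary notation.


159 = 10011111
147 = 10010011
172 = 10101100
230 = 11100110
Binary: 10011111.10010011.10101100.11100110


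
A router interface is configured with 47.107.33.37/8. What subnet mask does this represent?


/8 means 8 network bits, 24 host bits
Binary: 11111111000000000000000000000000
Mask: 255.0.0.0


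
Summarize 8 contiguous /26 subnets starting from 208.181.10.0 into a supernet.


Original prefix: /26
Number of subnets: 8 = 2^3
New prefix = 26 - 3 = 23
Supernet: 208.181.10.0/23


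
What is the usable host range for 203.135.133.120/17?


Network: 203.135.128.0
Broadcast: 203.135.255.255
First usable = network + 1
Last usable = broadcast - 1
Range: 203.135.128.1 to 203.135.255.254


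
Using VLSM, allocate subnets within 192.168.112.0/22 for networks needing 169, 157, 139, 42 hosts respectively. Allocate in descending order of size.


169 hosts -> /24 (254 usable): 192.168.112.0/24
157 hosts -> /24 (254 usable): 192.168.113.0/24
139 hosts -> /24 (254 usable): 192.168.114.0/24
42 hosts -> /26 (62 usable): 192.168.115.0/26
Allocation: 192.168.112.0/24 (169 hosts, 254 usable); 192.168.113.0/24 (157 hosts, 254 usable); 192.168.114.0/24 (139 hosts, 254 usable); 192.168.115.0/26 (42 hosts, 62 usable)


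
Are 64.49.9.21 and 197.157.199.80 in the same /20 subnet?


Mask: 255.255.240.0
64.49.9.21 AND mask = 64.49.0.0
197.157.199.80 AND mask = 197.157.192.0
No, different subnets (64.49.0.0 vs 197.157.192.0)


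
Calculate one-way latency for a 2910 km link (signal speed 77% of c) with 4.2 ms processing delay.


Speed = 0.77 * 3e5 km/s = 231000 km/s
Propagation delay = 2910 / 231000 = 0.0126 s = 12.5974 ms
Processing delay = 4.2 ms
Total one-way latency = 16.7974 ms


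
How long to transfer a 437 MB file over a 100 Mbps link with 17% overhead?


Effective throughput = 100 * (1 - 17/100) = 83 Mbps
File size in Mb = 437 * 8 = 3496 Mb
Time = 3496 / 83
Time = 42.1205 seconds


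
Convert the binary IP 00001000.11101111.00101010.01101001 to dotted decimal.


00001000 = 8
11101111 = 239
00101010 = 42
01101001 = 105
IP: 8.239.42.105


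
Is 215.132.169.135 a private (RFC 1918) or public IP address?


RFC 1918 private ranges:
  10.0.0.0/8 (10.0.0.0 - 10.255.255.255)
  172.16.0.0/12 (172.16.0.0 - 172.31.255.255)
  192.168.0.0/16 (192.168.0.0 - 192.168.255.255)
Public (not in any RFC 1918 range)


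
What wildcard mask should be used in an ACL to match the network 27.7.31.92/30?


Subnet mask: 255.255.255.252
Wildcard = 255.255.255.255 - subnet mask
255 - 255 = 0
255 - 255 = 0
255 - 255 = 0
255 - 252 = 3
Wildcard: 0.0.0.3


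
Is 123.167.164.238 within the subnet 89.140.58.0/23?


Subnet network: 89.140.58.0
Test IP AND mask: 123.167.164.0
No, 123.167.164.238 is not in 89.140.58.0/23


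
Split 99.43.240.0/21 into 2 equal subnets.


New prefix = 21 + 1 = 22
Each subnet has 1024 addresses
  99.43.240.0/22
  99.43.244.0/22
Subnets: 99.43.240.0/22, 99.43.244.0/22


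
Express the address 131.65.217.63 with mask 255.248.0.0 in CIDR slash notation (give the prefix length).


Binary: 11111111.11111000.00000000.00000000
Count leading 1s
Prefix: /13


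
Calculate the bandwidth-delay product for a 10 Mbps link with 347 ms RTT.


BDP = bandwidth * RTT
= 10 Mbps * 347 ms
= 10 * 1e6 * 347 / 1000 bits
= 3470000 bits
= 433750 bytes
= 423.584 KB
BDP = 3470000 bits (433750 bytes)


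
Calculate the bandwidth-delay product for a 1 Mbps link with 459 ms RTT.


BDP = bandwidth * RTT
= 1 Mbps * 459 ms
= 1 * 1e6 * 459 / 1000 bits
= 459000 bits
= 57375 bytes
= 56.0303 KB
BDP = 459000 bits (57375 bytes)


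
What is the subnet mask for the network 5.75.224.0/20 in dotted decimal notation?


/20 means 20 network bits, 12 host bits
Binary: 11111111111111111111000000000000
Mask: 255.255.240.0


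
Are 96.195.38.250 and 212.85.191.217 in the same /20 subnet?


Mask: 255.255.240.0
96.195.38.250 AND mask = 96.195.32.0
212.85.191.217 AND mask = 212.85.176.0
No, different subnets (96.195.32.0 vs 212.85.176.0)


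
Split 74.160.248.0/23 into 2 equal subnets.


New prefix = 23 + 1 = 24
Each subnet has 256 addresses
  74.160.248.0/24
  74.160.249.0/24
Subnets: 74.160.248.0/24, 74.160.249.0/24


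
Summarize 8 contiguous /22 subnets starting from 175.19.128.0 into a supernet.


Original prefix: /22
Number of subnets: 8 = 2^3
New prefix = 22 - 3 = 19
Supernet: 175.19.128.0/19


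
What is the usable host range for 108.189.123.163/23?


Network: 108.189.122.0
Broadcast: 108.189.123.255
First usable = network + 1
Last usable = broadcast - 1
Range: 108.189.122.1 to 108.189.123.254


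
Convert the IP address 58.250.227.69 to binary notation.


58 = 00111010
250 = 11111010
227 = 11100011
69 = 01000101
Binary: 00111010.11111010.11100011.01000101


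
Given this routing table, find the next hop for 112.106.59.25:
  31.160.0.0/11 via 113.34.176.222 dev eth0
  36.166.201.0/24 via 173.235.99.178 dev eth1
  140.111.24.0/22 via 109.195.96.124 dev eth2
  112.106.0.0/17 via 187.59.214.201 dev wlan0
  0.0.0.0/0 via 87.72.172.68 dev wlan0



Longest prefix match for 112.106.59.25:
  /11 31.160.0.0: no
  /24 36.166.201.0: no
  /22 140.111.24.0: no
  /17 112.106.0.0: MATCH
  /0 0.0.0.0: MATCH
Selected: next-hop 187.59.214.201 via wlan0 (matched /17)


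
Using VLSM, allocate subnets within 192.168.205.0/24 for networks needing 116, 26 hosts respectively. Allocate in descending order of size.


116 hosts -> /25 (126 usable): 192.168.205.0/25
26 hosts -> /27 (30 usable): 192.168.205.128/27
Allocation: 192.168.205.0/25 (116 hosts, 126 usable); 192.168.205.128/27 (26 hosts, 30 usable)


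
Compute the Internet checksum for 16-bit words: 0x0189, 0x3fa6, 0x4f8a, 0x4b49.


Sum all words (with carry folding):
+ 0x0189 = 0x0189
+ 0x3fa6 = 0x412f
+ 0x4f8a = 0x90b9
+ 0x4b49 = 0xdc02
One's complement: ~0xdc02
Checksum = 0x23fd


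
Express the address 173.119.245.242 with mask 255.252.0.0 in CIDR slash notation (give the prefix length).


Binary: 11111111.11111100.00000000.00000000
Count leading 1s
Prefix: /14


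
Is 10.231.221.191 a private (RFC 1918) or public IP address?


RFC 1918 private ranges:
  10.0.0.0/8 (10.0.0.0 - 10.255.255.255)
  172.16.0.0/12 (172.16.0.0 - 172.31.255.255)
  192.168.0.0/16 (192.168.0.0 - 192.168.255.255)
Private (in 10.0.0.0/8)


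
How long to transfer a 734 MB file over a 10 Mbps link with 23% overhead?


Effective throughput = 10 * (1 - 23/100) = 7.7 Mbps
File size in Mb = 734 * 8 = 5872 Mb
Time = 5872 / 7.7
Time = 762.5974 seconds


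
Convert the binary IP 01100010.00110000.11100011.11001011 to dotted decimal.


01100010 = 98
00110000 = 48
11100011 = 227
11001011 = 203
IP: 98.48.227.203


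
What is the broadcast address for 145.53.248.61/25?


Network: 145.53.248.0/25
Host bits = 7
Set all host bits to 1:
Broadcast: 145.53.248.127


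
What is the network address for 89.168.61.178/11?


IP:   01011001.10101000.00111101.10110010
Mask: 11111111.11100000.00000000.00000000
AND operation:
Net:  01011001.10100000.00000000.00000000
Network: 89.160.0.0/11


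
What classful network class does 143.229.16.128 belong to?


First octet: 143
Binary: 10001111
10xxxxxx -> Class B (128-191)
Class B, default mask 255.255.0.0 (/16)


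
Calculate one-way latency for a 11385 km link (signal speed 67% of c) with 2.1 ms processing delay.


Speed = 0.67 * 3e5 km/s = 201000 km/s
Propagation delay = 11385 / 201000 = 0.0566 s = 56.6418 ms
Processing delay = 2.1 ms
Total one-way latency = 58.7418 ms


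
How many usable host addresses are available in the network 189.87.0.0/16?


Host bits = 32 - 16 = 16
Total addresses = 2^16 = 65536
Usable = total - 2 (network and broadcast)
Usable hosts: 65534


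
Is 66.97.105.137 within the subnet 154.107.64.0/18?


Subnet network: 154.107.64.0
Test IP AND mask: 66.97.64.0
No, 66.97.105.137 is not in 154.107.64.0/18


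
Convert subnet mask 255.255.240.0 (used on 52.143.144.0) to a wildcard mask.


Subnet mask: 255.255.240.0
Wildcard = 255.255.255.255 - subnet mask
255 - 255 = 0
255 - 255 = 0
255 - 240 = 15
255 - 0 = 255
Wildcard: 0.0.15.255


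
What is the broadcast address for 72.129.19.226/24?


Network: 72.129.19.0/24
Host bits = 8
Set all host bits to 1:
Broadcast: 72.129.19.255


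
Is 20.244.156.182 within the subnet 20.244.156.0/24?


Subnet network: 20.244.156.0
Test IP AND mask: 20.244.156.0
Yes, 20.244.156.182 is in 20.244.156.0/24


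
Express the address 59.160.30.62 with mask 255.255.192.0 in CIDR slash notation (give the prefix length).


Binary: 11111111.11111111.11000000.00000000
Count leading 1s
Prefix: /18


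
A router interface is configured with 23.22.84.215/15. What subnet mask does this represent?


/15 means 15 network bits, 17 host bits
Binary: 11111111111111100000000000000000
Mask: 255.254.0.0


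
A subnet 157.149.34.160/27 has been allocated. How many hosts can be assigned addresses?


Host bits = 32 - 27 = 5
Total addresses = 2^5 = 32
Usable = total - 2 (network and broadcast)
Usable hosts: 30


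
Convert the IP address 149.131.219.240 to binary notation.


149 = 10010101
131 = 10000011
219 = 11011011
240 = 11110000
Binary: 10010101.10000011.11011011.11110000


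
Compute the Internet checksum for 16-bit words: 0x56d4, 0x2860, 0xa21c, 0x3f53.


Sum all words (with carry folding):
+ 0x56d4 = 0x56d4
+ 0x2860 = 0x7f34
+ 0xa21c = 0x2151
+ 0x3f53 = 0x60a4
One's complement: ~0x60a4
Checksum = 0x9f5b


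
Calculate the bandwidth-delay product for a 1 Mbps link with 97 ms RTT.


BDP = bandwidth * RTT
= 1 Mbps * 97 ms
= 1 * 1e6 * 97 / 1000 bits
= 97000 bits
= 12125 bytes
= 11.8408 KB
BDP = 97000 bits (12125 bytes)


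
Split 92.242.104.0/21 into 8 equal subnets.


New prefix = 21 + 3 = 24
Each subnet has 256 addresses
  92.242.104.0/24
  92.242.105.0/24
  92.242.106.0/24
  92.242.107.0/24
  92.242.108.0/24
  92.242.109.0/24
  92.242.110.0/24
  92.242.111.0/24
Subnets: 92.242.104.0/24, 92.242.105.0/24, 92.242.106.0/24, 92.242.107.0/24, 92.242.108.0/24, 92.242.109.0/24, 92.242.110.0/24, 92.242.111.0/24


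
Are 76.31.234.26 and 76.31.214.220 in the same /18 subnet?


Mask: 255.255.192.0
76.31.234.26 AND mask = 76.31.192.0
76.31.214.220 AND mask = 76.31.192.0
Yes, same subnet (76.31.192.0)


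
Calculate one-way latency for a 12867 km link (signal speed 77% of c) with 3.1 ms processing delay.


Speed = 0.77 * 3e5 km/s = 231000 km/s
Propagation delay = 12867 / 231000 = 0.0557 s = 55.7013 ms
Processing delay = 3.1 ms
Total one-way latency = 58.8013 ms


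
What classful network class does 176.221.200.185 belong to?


First octet: 176
Binary: 10110000
10xxxxxx -> Class B (128-191)
Class B, default mask 255.255.0.0 (/16)


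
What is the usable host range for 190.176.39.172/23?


Network: 190.176.38.0
Broadcast: 190.176.39.255
First usable = network + 1
Last usable = broadcast - 1
Range: 190.176.38.1 to 190.176.39.254


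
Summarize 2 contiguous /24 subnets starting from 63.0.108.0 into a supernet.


Original prefix: /24
Number of subnets: 2 = 2^1
New prefix = 24 - 1 = 23
Supernet: 63.0.108.0/23


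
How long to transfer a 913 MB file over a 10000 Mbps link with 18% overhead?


Effective throughput = 10000 * (1 - 18/100) = 8200 Mbps
File size in Mb = 913 * 8 = 7304 Mb
Time = 7304 / 8200
Time = 0.8907 seconds


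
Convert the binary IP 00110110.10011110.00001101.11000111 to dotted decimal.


00110110 = 54
10011110 = 158
00001101 = 13
11000111 = 199
IP: 54.158.13.199


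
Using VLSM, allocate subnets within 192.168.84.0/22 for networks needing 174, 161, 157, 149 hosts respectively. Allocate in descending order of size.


174 hosts -> /24 (254 usable): 192.168.84.0/24
161 hosts -> /24 (254 usable): 192.168.85.0/24
157 hosts -> /24 (254 usable): 192.168.86.0/24
149 hosts -> /24 (254 usable): 192.168.87.0/24
Allocation: 192.168.84.0/24 (174 hosts, 254 usable); 192.168.85.0/24 (161 hosts, 254 usable); 192.168.86.0/24 (157 hosts, 254 usable); 192.168.87.0/24 (149 hosts, 254 usable)


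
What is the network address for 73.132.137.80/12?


IP:   01001001.10000100.10001001.01010000
Mask: 11111111.11110000.00000000.00000000
AND operation:
Net:  01001001.10000000.00000000.00000000
Network: 73.128.0.0/12


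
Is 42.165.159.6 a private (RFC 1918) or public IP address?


RFC 1918 private ranges:
  10.0.0.0/8 (10.0.0.0 - 10.255.255.255)
  172.16.0.0/12 (172.16.0.0 - 172.31.255.255)
  192.168.0.0/16 (192.168.0.0 - 192.168.255.255)
Public (not in any RFC 1918 range)


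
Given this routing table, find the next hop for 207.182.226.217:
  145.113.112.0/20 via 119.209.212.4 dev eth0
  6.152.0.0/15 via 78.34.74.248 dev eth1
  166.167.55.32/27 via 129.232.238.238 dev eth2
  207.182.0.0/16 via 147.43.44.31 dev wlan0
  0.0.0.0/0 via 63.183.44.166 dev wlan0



Longest prefix match for 207.182.226.217:
  /20 145.113.112.0: no
  /15 6.152.0.0: no
  /27 166.167.55.32: no
  /16 207.182.0.0: MATCH
  /0 0.0.0.0: MATCH
Selected: next-hop 147.43.44.31 via wlan0 (matched /16)


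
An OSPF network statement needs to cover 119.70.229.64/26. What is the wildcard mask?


Subnet mask: 255.255.255.192
Wildcard = 255.255.255.255 - subnet mask
255 - 255 = 0
255 - 255 = 0
255 - 255 = 0
255 - 192 = 63
Wildcard: 0.0.0.63


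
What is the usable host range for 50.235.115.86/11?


Network: 50.224.0.0
Broadcast: 50.255.255.255
First usable = network + 1
Last usable = broadcast - 1
Range: 50.224.0.1 to 50.255.255.254


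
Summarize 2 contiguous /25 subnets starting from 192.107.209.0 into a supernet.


Original prefix: /25
Number of subnets: 2 = 2^1
New prefix = 25 - 1 = 24
Supernet: 192.107.209.0/24


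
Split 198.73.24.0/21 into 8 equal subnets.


New prefix = 21 + 3 = 24
Each subnet has 256 addresses
  198.73.24.0/24
  198.73.25.0/24
  198.73.26.0/24
  198.73.27.0/24
  198.73.28.0/24
  198.73.29.0/24
  198.73.30.0/24
  198.73.31.0/24
Subnets: 198.73.24.0/24, 198.73.25.0/24, 198.73.26.0/24, 198.73.27.0/24, 198.73.28.0/24, 198.73.29.0/24, 198.73.30.0/24, 198.73.31.0/24


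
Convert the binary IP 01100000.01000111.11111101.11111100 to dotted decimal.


01100000 = 96
01000111 = 71
11111101 = 253
11111100 = 252
IP: 96.71.253.252


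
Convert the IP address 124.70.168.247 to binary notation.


124 = 01111100
70 = 01000110
168 = 10101000
247 = 11110111
Binary: 01111100.01000110.10101000.11110111


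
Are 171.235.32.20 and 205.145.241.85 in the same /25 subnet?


Mask: 255.255.255.128
171.235.32.20 AND mask = 171.235.32.0
205.145.241.85 AND mask = 205.145.241.0
No, different subnets (171.235.32.0 vs 205.145.241.0)


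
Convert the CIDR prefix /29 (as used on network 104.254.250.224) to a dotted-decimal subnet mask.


/29 means 29 network bits, 3 host bits
Binary: 11111111111111111111111111111000
Mask: 255.255.255.248


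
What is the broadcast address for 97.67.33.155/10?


Network: 97.64.0.0/10
Host bits = 22
Set all host bits to 1:
Broadcast: 97.127.255.255


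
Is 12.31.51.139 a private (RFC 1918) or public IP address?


RFC 1918 private ranges:
  10.0.0.0/8 (10.0.0.0 - 10.255.255.255)
  172.16.0.0/12 (172.16.0.0 - 172.31.255.255)
  192.168.0.0/16 (192.168.0.0 - 192.168.255.255)
Public (not in any RFC 1918 range)


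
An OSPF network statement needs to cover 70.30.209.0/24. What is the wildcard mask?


Subnet mask: 255.255.255.0
Wildcard = 255.255.255.255 - subnet mask
255 - 255 = 0
255 - 255 = 0
255 - 255 = 0
255 - 0 = 255
Wildcard: 0.0.0.255


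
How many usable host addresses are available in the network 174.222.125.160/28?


Host bits = 32 - 28 = 4
Total addresses = 2^4 = 16
Usable = total - 2 (network and broadcast)
Usable hosts: 14


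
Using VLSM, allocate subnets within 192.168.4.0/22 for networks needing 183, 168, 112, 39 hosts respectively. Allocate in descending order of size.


183 hosts -> /24 (254 usable): 192.168.4.0/24
168 hosts -> /24 (254 usable): 192.168.5.0/24
112 hosts -> /25 (126 usable): 192.168.6.0/25
39 hosts -> /26 (62 usable): 192.168.6.128/26
Allocation: 192.168.4.0/24 (183 hosts, 254 usable); 192.168.5.0/24 (168 hosts, 254 usable); 192.168.6.0/25 (112 hosts, 126 usable); 192.168.6.128/26 (39 hosts, 62 usable)


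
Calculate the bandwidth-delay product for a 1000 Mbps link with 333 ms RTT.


BDP = bandwidth * RTT
= 1000 Mbps * 333 ms
= 1000 * 1e6 * 333 / 1000 bits
= 333000000 bits
= 41625000 bytes
= 40649.4141 KB
BDP = 333000000 bits (41625000 bytes)


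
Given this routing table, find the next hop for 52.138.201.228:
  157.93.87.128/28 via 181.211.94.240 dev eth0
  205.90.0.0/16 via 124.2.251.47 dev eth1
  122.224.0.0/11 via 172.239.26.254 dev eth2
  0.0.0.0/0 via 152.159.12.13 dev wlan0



Longest prefix match for 52.138.201.228:
  /28 157.93.87.128: no
  /16 205.90.0.0: no
  /11 122.224.0.0: no
  /0 0.0.0.0: MATCH
Selected: next-hop 152.159.12.13 via wlan0 (matched /0)


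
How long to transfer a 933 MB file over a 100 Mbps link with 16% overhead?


Effective throughput = 100 * (1 - 16/100) = 84 Mbps
File size in Mb = 933 * 8 = 7464 Mb
Time = 7464 / 84
Time = 88.8571 seconds


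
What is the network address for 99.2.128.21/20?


IP:   01100011.00000010.10000000.00010101
Mask: 11111111.11111111.11110000.00000000
AND operation:
Net:  01100011.00000010.10000000.00000000
Network: 99.2.128.0/20


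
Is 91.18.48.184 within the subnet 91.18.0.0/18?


Subnet network: 91.18.0.0
Test IP AND mask: 91.18.0.0
Yes, 91.18.48.184 is in 91.18.0.0/18


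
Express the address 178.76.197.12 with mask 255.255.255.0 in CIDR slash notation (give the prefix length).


Binary: 11111111.11111111.11111111.00000000
Count leading 1s
Prefix: /24


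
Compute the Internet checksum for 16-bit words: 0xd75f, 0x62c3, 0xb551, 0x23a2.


Sum all words (with carry folding):
+ 0xd75f = 0xd75f
+ 0x62c3 = 0x3a23
+ 0xb551 = 0xef74
+ 0x23a2 = 0x1317
One's complement: ~0x1317
Checksum = 0xece8


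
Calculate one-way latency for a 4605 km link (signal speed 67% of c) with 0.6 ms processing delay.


Speed = 0.67 * 3e5 km/s = 201000 km/s
Propagation delay = 4605 / 201000 = 0.0229 s = 22.9104 ms
Processing delay = 0.6 ms
Total one-way latency = 23.5104 ms


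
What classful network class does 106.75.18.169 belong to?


First octet: 106
Binary: 01101010
0xxxxxxx -> Class A (1-126)
Class A, default mask 255.0.0.0 (/8)


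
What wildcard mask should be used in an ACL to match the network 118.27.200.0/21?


Subnet mask: 255.255.248.0
Wildcard = 255.255.255.255 - subnet mask
255 - 255 = 0
255 - 255 = 0
255 - 248 = 7
255 - 0 = 255
Wildcard: 0.0.7.255


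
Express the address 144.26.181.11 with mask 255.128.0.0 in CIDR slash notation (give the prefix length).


Binary: 11111111.10000000.00000000.00000000
Count leading 1s
Prefix: /9


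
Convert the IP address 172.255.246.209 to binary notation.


172 = 10101100
255 = 11111111
246 = 11110110
209 = 11010001
Binary: 10101100.11111111.11110110.11010001


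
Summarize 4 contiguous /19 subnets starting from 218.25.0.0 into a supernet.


Original prefix: /19
Number of subnets: 4 = 2^2
New prefix = 19 - 2 = 17
Supernet: 218.25.0.0/17


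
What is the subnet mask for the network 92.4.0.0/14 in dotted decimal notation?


/14 means 14 network bits, 18 host bits
Binary: 11111111111111000000000000000000
Mask: 255.252.0.0


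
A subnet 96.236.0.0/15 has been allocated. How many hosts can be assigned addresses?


Host bits = 32 - 15 = 17
Total addresses = 2^17 = 131072
Usable = total - 2 (network and broadcast)
Usable hosts: 131070


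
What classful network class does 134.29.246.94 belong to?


First octet: 134
Binary: 10000110
10xxxxxx -> Class B (128-191)
Class B, default mask 255.255.0.0 (/16)


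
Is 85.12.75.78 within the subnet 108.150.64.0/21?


Subnet network: 108.150.64.0
Test IP AND mask: 85.12.72.0
No, 85.12.75.78 is not in 108.150.64.0/21


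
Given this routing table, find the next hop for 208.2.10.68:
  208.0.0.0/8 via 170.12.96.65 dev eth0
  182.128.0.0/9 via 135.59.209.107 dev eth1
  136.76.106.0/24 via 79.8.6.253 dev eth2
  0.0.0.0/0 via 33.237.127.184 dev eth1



Longest prefix match for 208.2.10.68:
  /8 208.0.0.0: MATCH
  /9 182.128.0.0: no
  /24 136.76.106.0: no
  /0 0.0.0.0: MATCH
Selected: next-hop 170.12.96.65 via eth0 (matched /8)


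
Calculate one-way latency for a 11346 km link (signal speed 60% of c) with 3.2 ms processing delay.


Speed = 0.6 * 3e5 km/s = 180000 km/s
Propagation delay = 11346 / 180000 = 0.063 s = 63.0333 ms
Processing delay = 3.2 ms
Total one-way latency = 66.2333 ms


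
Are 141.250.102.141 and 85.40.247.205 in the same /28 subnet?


Mask: 255.255.255.240
141.250.102.141 AND mask = 141.250.102.128
85.40.247.205 AND mask = 85.40.247.192
No, different subnets (141.250.102.128 vs 85.40.247.192)


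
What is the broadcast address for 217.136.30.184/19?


Network: 217.136.0.0/19
Host bits = 13
Set all host bits to 1:
Broadcast: 217.136.31.255


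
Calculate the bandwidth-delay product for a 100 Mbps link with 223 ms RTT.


BDP = bandwidth * RTT
= 100 Mbps * 223 ms
= 100 * 1e6 * 223 / 1000 bits
= 22300000 bits
= 2787500 bytes
= 2722.168 KB
BDP = 22300000 bits (2787500 bytes)


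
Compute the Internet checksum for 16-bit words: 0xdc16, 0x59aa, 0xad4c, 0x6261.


Sum all words (with carry folding):
+ 0xdc16 = 0xdc16
+ 0x59aa = 0x35c1
+ 0xad4c = 0xe30d
+ 0x6261 = 0x456f
One's complement: ~0x456f
Checksum = 0xba90


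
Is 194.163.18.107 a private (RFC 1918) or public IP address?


RFC 1918 private ranges:
  10.0.0.0/8 (10.0.0.0 - 10.255.255.255)
  172.16.0.0/12 (172.16.0.0 - 172.31.255.255)
  192.168.0.0/16 (192.168.0.0 - 192.168.255.255)
Public (not in any RFC 1918 range)


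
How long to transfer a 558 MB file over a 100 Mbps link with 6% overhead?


Effective throughput = 100 * (1 - 6/100) = 94 Mbps
File size in Mb = 558 * 8 = 4464 Mb
Time = 4464 / 94
Time = 47.4894 seconds


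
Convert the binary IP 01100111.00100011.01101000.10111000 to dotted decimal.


01100111 = 103
00100011 = 35
01101000 = 104
10111000 = 184
IP: 103.35.104.184


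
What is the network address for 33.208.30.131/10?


IP:   00100001.11010000.00011110.10000011
Mask: 11111111.11000000.00000000.00000000
AND operation:
Net:  00100001.11000000.00000000.00000000
Network: 33.192.0.0/10


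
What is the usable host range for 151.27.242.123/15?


Network: 151.26.0.0
Broadcast: 151.27.255.255
First usable = network + 1
Last usable = broadcast - 1
Range: 151.26.0.1 to 151.27.255.254


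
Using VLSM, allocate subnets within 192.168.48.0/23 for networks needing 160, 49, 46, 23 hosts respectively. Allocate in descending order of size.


160 hosts -> /24 (254 usable): 192.168.48.0/24
49 hosts -> /26 (62 usable): 192.168.49.0/26
46 hosts -> /26 (62 usable): 192.168.49.64/26
23 hosts -> /27 (30 usable): 192.168.49.128/27
Allocation: 192.168.48.0/24 (160 hosts, 254 usable); 192.168.49.0/26 (49 hosts, 62 usable); 192.168.49.64/26 (46 hosts, 62 usable); 192.168.49.128/27 (23 hosts, 30 usable)


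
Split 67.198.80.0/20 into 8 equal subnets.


New prefix = 20 + 3 = 23
Each subnet has 512 addresses
  67.198.80.0/23
  67.198.82.0/23
  67.198.84.0/23
  67.198.86.0/23
  67.198.88.0/23
  67.198.90.0/23
  67.198.92.0/23
  67.198.94.0/23
Subnets: 67.198.80.0/23, 67.198.82.0/23, 67.198.84.0/23, 67.198.86.0/23, 67.198.88.0/23, 67.198.90.0/23, 67.198.92.0/23, 67.198.94.0/23


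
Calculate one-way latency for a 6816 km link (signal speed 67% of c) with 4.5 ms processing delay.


Speed = 0.67 * 3e5 km/s = 201000 km/s
Propagation delay = 6816 / 201000 = 0.0339 s = 33.9104 ms
Processing delay = 4.5 ms
Total one-way latency = 38.4104 ms


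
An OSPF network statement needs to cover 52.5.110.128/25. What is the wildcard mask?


Subnet mask: 255.255.255.128
Wildcard = 255.255.255.255 - subnet mask
255 - 255 = 0
255 - 255 = 0
255 - 255 = 0
255 - 128 = 127
Wildcard: 0.0.0.127


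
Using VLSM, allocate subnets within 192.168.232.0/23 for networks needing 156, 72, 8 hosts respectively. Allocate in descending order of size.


156 hosts -> /24 (254 usable): 192.168.232.0/24
72 hosts -> /25 (126 usable): 192.168.233.0/25
8 hosts -> /28 (14 usable): 192.168.233.128/28
Allocation: 192.168.232.0/24 (156 hosts, 254 usable); 192.168.233.0/25 (72 hosts, 126 usable); 192.168.233.128/28 (8 hosts, 14 usable)


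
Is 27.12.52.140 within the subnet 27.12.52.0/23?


Subnet network: 27.12.52.0
Test IP AND mask: 27.12.52.0
Yes, 27.12.52.140 is in 27.12.52.0/23


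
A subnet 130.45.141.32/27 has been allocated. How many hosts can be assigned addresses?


Host bits = 32 - 27 = 5
Total addresses = 2^5 = 32
Usable = total - 2 (network and broadcast)
Usable hosts: 30


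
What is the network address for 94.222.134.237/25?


IP:   01011110.11011110.10000110.11101101
Mask: 11111111.11111111.11111111.10000000
AND operation:
Net:  01011110.11011110.10000110.10000000
Network: 94.222.134.128/25


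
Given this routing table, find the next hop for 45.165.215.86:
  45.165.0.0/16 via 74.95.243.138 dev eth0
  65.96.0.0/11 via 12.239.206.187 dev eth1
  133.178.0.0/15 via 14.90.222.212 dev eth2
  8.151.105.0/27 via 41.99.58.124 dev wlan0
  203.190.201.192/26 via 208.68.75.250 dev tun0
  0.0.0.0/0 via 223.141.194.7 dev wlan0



Longest prefix match for 45.165.215.86:
  /16 45.165.0.0: MATCH
  /11 65.96.0.0: no
  /15 133.178.0.0: no
  /27 8.151.105.0: no
  /26 203.190.201.192: no
  /0 0.0.0.0: MATCH
Selected: next-hop 74.95.243.138 via eth0 (matched /16)


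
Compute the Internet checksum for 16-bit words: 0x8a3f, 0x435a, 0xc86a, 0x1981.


Sum all words (with carry folding):
+ 0x8a3f = 0x8a3f
+ 0x435a = 0xcd99
+ 0xc86a = 0x9604
+ 0x1981 = 0xaf85
One's complement: ~0xaf85
Checksum = 0x507a


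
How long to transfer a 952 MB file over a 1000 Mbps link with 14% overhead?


Effective throughput = 1000 * (1 - 14/100) = 860 Mbps
File size in Mb = 952 * 8 = 7616 Mb
Time = 7616 / 860
Time = 8.8558 seconds


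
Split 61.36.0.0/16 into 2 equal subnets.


New prefix = 16 + 1 = 17
Each subnet has 32768 addresses
  61.36.0.0/17
  61.36.128.0/17
Subnets: 61.36.0.0/17, 61.36.128.0/17


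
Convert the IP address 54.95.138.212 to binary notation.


54 = 00110110
95 = 01011111
138 = 10001010
212 = 11010100
Binary: 00110110.01011111.10001010.11010100


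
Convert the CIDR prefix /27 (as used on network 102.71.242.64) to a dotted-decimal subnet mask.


/27 means 27 network bits, 5 host bits
Binary: 11111111111111111111111111100000
Mask: 255.255.255.224


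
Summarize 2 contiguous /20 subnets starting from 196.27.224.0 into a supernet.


Original prefix: /20
Number of subnets: 2 = 2^1
New prefix = 20 - 1 = 19
Supernet: 196.27.224.0/19


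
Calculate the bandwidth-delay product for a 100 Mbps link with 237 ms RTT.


BDP = bandwidth * RTT
= 100 Mbps * 237 ms
= 100 * 1e6 * 237 / 1000 bits
= 23700000 bits
= 2962500 bytes
= 2893.0664 KB
BDP = 23700000 bits (2962500 bytes)


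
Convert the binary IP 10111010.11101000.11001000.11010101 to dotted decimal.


10111010 = 186
11101000 = 232
11001000 = 200
11010101 = 213
IP: 186.232.200.213


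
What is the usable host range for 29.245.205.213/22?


Network: 29.245.204.0
Broadcast: 29.245.207.255
First usable = network + 1
Last usable = broadcast - 1
Range: 29.245.204.1 to 29.245.207.254


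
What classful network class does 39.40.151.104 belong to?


First octet: 39
Binary: 00100111
0xxxxxxx -> Class A (1-126)
Class A, default mask 255.0.0.0 (/8)


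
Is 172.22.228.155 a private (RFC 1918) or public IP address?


RFC 1918 private ranges:
  10.0.0.0/8 (10.0.0.0 - 10.255.255.255)
  172.16.0.0/12 (172.16.0.0 - 172.31.255.255)
  192.168.0.0/16 (192.168.0.0 - 192.168.255.255)
Private (in 172.16.0.0/12)


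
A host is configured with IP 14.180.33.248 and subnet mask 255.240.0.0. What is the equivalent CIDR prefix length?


Binary: 11111111.11110000.00000000.00000000
Count leading 1s
Prefix: /12


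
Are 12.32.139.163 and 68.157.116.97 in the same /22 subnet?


Mask: 255.255.252.0
12.32.139.163 AND mask = 12.32.136.0
68.157.116.97 AND mask = 68.157.116.0
No, different subnets (12.32.136.0 vs 68.157.116.0)


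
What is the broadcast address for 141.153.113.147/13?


Network: 141.152.0.0/13
Host bits = 19
Set all host bits to 1:
Broadcast: 141.159.255.255


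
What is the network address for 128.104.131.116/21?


IP:   10000000.01101000.10000011.01110100
Mask: 11111111.11111111.11111000.00000000
AND operation:
Net:  10000000.01101000.10000000.00000000
Network: 128.104.128.0/21


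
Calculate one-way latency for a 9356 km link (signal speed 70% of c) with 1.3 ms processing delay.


Speed = 0.7 * 3e5 km/s = 210000 km/s
Propagation delay = 9356 / 210000 = 0.0446 s = 44.5524 ms
Processing delay = 1.3 ms
Total one-way latency = 45.8524 ms


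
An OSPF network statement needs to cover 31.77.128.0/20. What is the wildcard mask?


Subnet mask: 255.255.240.0
Wildcard = 255.255.255.255 - subnet mask
255 - 255 = 0
255 - 255 = 0
255 - 240 = 15
255 - 0 = 255
Wildcard: 0.0.15.255


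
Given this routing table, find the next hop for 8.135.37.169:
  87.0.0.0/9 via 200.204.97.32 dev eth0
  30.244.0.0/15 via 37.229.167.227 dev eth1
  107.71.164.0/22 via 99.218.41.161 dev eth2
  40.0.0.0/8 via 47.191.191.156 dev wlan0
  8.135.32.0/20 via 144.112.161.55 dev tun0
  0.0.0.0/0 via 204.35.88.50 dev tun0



Longest prefix match for 8.135.37.169:
  /9 87.0.0.0: no
  /15 30.244.0.0: no
  /22 107.71.164.0: no
  /8 40.0.0.0: no
  /20 8.135.32.0: MATCH
  /0 0.0.0.0: MATCH
Selected: next-hop 144.112.161.55 via tun0 (matched /20)


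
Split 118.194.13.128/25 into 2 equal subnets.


New prefix = 25 + 1 = 26
Each subnet has 64 addresses
  118.194.13.128/26
  118.194.13.192/26
Subnets: 118.194.13.128/26, 118.194.13.192/26


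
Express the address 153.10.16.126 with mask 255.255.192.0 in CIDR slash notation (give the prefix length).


Binary: 11111111.11111111.11000000.00000000
Count leading 1s
Prefix: /18


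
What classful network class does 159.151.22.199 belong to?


First octet: 159
Binary: 10011111
10xxxxxx -> Class B (128-191)
Class B, default mask 255.255.0.0 (/16)


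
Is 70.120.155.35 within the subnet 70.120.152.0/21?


Subnet network: 70.120.152.0
Test IP AND mask: 70.120.152.0
Yes, 70.120.155.35 is in 70.120.152.0/21


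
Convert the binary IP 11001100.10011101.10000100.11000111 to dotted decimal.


11001100 = 204
10011101 = 157
10000100 = 132
11000111 = 199
IP: 204.157.132.199


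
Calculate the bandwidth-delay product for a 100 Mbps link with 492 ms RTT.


BDP = bandwidth * RTT
= 100 Mbps * 492 ms
= 100 * 1e6 * 492 / 1000 bits
= 49200000 bits
= 6150000 bytes
= 6005.8594 KB
BDP = 49200000 bits (6150000 bytes)


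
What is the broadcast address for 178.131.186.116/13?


Network: 178.128.0.0/13
Host bits = 19
Set all host bits to 1:
Broadcast: 178.135.255.255


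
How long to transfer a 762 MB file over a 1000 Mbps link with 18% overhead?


Effective throughput = 1000 * (1 - 18/100) = 820.0 Mbps
File size in Mb = 762 * 8 = 6096 Mb
Time = 6096 / 820.0
Time = 7.4341 seconds


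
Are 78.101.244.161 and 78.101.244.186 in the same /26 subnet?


Mask: 255.255.255.192
78.101.244.161 AND mask = 78.101.244.128
78.101.244.186 AND mask = 78.101.244.128
Yes, same subnet (78.101.244.128)


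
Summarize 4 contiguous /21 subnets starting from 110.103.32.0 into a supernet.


Original prefix: /21
Number of subnets: 4 = 2^2
New prefix = 21 - 2 = 19
Supernet: 110.103.32.0/19


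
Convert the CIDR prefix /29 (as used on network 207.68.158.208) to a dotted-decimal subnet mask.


/29 means 29 network bits, 3 host bits
Binary: 11111111111111111111111111111000
Mask: 255.255.255.248


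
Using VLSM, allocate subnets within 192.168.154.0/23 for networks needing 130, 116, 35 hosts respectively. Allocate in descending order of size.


130 hosts -> /24 (254 usable): 192.168.154.0/24
116 hosts -> /25 (126 usable): 192.168.155.0/25
35 hosts -> /26 (62 usable): 192.168.155.128/26
Allocation: 192.168.154.0/24 (130 hosts, 254 usable); 192.168.155.0/25 (116 hosts, 126 usable); 192.168.155.128/26 (35 hosts, 62 usable)


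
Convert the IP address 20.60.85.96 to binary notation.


20 = 00010100
60 = 00111100
85 = 01010101
96 = 01100000
Binary: 00010100.00111100.01010101.01100000


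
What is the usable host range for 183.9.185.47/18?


Network: 183.9.128.0
Broadcast: 183.9.191.255
First usable = network + 1
Last usable = broadcast - 1
Range: 183.9.128.1 to 183.9.191.254


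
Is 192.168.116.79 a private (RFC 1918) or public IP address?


RFC 1918 private ranges:
  10.0.0.0/8 (10.0.0.0 - 10.255.255.255)
  172.16.0.0/12 (172.16.0.0 - 172.31.255.255)
  192.168.0.0/16 (192.168.0.0 - 192.168.255.255)
Private (in 192.168.0.0/16)


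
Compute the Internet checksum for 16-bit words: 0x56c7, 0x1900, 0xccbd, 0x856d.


Sum all words (with carry folding):
+ 0x56c7 = 0x56c7
+ 0x1900 = 0x6fc7
+ 0xccbd = 0x3c85
+ 0x856d = 0xc1f2
One's complement: ~0xc1f2
Checksum = 0x3e0d


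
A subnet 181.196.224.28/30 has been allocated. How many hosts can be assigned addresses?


Host bits = 32 - 30 = 2
Total addresses = 2^2 = 4
Usable = total - 2 (network and broadcast)
Usable hosts: 2


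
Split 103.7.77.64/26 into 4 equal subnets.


New prefix = 26 + 2 = 28
Each subnet has 16 addresses
  103.7.77.64/28
  103.7.77.80/28
  103.7.77.96/28
  103.7.77.112/28
Subnets: 103.7.77.64/28, 103.7.77.80/28, 103.7.77.96/28, 103.7.77.112/28


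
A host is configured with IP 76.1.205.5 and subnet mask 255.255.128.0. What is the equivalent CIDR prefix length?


Binary: 11111111.11111111.10000000.00000000
Count leading 1s
Prefix: /17


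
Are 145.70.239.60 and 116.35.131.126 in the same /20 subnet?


Mask: 255.255.240.0
145.70.239.60 AND mask = 145.70.224.0
116.35.131.126 AND mask = 116.35.128.0
No, different subnets (145.70.224.0 vs 116.35.128.0)


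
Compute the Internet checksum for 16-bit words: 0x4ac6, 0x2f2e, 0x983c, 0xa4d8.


Sum all words (with carry folding):
+ 0x4ac6 = 0x4ac6
+ 0x2f2e = 0x79f4
+ 0x983c = 0x1231
+ 0xa4d8 = 0xb709
One's complement: ~0xb709
Checksum = 0x48f6


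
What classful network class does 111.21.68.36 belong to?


First octet: 111
Binary: 01101111
0xxxxxxx -> Class A (1-126)
Class A, default mask 255.0.0.0 (/8)


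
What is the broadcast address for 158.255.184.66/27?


Network: 158.255.184.64/27
Host bits = 5
Set all host bits to 1:
Broadcast: 158.255.184.95


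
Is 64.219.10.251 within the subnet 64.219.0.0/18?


Subnet network: 64.219.0.0
Test IP AND mask: 64.219.0.0
Yes, 64.219.10.251 is in 64.219.0.0/18


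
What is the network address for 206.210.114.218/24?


IP:   11001110.11010010.01110010.11011010
Mask: 11111111.11111111.11111111.00000000
AND operation:
Net:  11001110.11010010.01110010.00000000
Network: 206.210.114.0/24


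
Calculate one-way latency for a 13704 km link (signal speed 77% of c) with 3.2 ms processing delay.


Speed = 0.77 * 3e5 km/s = 231000 km/s
Propagation delay = 13704 / 231000 = 0.0593 s = 59.3247 ms
Processing delay = 3.2 ms
Total one-way latency = 62.5247 ms


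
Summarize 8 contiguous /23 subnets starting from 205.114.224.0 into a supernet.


Original prefix: /23
Number of subnets: 8 = 2^3
New prefix = 23 - 3 = 20
Supernet: 205.114.224.0/20


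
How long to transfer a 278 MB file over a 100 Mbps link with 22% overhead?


Effective throughput = 100 * (1 - 22/100) = 78 Mbps
File size in Mb = 278 * 8 = 2224 Mb
Time = 2224 / 78
Time = 28.5128 seconds


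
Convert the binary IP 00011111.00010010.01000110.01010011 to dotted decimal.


00011111 = 31
00010010 = 18
01000110 = 70
01010011 = 83
IP: 31.18.70.83


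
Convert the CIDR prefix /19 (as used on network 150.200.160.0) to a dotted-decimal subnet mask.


/19 means 19 network bits, 13 host bits
Binary: 11111111111111111110000000000000
Mask: 255.255.224.0


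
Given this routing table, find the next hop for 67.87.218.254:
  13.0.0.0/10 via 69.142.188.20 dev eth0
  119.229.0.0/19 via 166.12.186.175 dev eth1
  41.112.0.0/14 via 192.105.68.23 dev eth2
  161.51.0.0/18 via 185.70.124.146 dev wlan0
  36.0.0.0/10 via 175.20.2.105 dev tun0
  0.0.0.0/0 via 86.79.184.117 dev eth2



Longest prefix match for 67.87.218.254:
  /10 13.0.0.0: no
  /19 119.229.0.0: no
  /14 41.112.0.0: no
  /18 161.51.0.0: no
  /10 36.0.0.0: no
  /0 0.0.0.0: MATCH
Selected: next-hop 86.79.184.117 via eth2 (matched /0)


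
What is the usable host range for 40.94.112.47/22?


Network: 40.94.112.0
Broadcast: 40.94.115.255
First usable = network + 1
Last usable = broadcast - 1
Range: 40.94.112.1 to 40.94.115.254


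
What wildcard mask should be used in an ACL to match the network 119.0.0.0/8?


Subnet mask: 255.0.0.0
Wildcard = 255.255.255.255 - subnet mask
255 - 255 = 0
255 - 0 = 255
255 - 0 = 255
255 - 0 = 255
Wildcard: 0.255.255.255
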